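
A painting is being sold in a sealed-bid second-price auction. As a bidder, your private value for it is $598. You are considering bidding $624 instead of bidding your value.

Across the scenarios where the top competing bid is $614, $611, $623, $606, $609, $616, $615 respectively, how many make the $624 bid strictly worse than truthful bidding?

7

The deviation hurts exactly when the highest competing bid lies strictly between $598 and $624 — overbidding then wins at a price above your value.
$614: inside the interval → strictly worse (loss $16).
$611: inside the interval → strictly worse (loss $13).
$623: inside the interval → strictly worse (loss $25).
$606: inside the interval → strictly worse (loss $8).
$609: inside the interval → strictly worse (loss $11).
$616: inside the interval → strictly worse (loss $18).
$615: inside the interval → strictly worse (loss $17).
Count: 7.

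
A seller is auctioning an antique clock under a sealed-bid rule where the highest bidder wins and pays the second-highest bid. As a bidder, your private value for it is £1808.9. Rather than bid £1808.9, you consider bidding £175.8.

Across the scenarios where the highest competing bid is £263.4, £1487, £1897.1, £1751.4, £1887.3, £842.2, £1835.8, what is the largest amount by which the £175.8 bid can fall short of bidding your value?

£263.4: truthful gives £1545.5, deviation gives £0 → loss £1545.5.
£1487: truthful gives £321.9, deviation gives £0 → loss £321.9.
£1897.1: same outcome either way → loss £0.
£1751.4: truthful gives £57.5, deviation gives £0 → loss £57.5.
£1887.3: same outcome either way → loss £0.
£842.2: truthful gives £966.7, deviation gives £0 → loss £966.7.
£1835.8: same outcome either way → loss £0.
Maximum loss: £1545.5.

£1545.5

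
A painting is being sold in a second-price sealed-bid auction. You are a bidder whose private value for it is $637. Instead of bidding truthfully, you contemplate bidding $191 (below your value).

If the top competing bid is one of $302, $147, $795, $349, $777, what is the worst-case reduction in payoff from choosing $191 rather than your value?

$302: truthful gives $335, deviation gives $0 → loss $335.
$147: same outcome either way → loss $0.
$795: same outcome either way → loss $0.
$349: truthful gives $288, deviation gives $0 → loss $288.
$777: same outcome either way → loss $0.
Maximum loss: $335.

$335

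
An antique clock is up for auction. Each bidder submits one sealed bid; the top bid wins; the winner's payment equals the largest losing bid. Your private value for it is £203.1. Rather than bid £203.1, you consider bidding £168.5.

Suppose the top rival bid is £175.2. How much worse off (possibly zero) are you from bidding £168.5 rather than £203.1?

Bidding your value £203.1: you win (since £203.1 > £175.2) and pay £175.2. Payoff £27.9.
Bidding £168.5: you lose. Payoff £0.
The competing bid £175.2 lies between your shaded bid and your value, so underbidding forfeits an item you could have won at a profitable price.
Loss from deviating = £27.9 − (£0) = £27.9.

£27.9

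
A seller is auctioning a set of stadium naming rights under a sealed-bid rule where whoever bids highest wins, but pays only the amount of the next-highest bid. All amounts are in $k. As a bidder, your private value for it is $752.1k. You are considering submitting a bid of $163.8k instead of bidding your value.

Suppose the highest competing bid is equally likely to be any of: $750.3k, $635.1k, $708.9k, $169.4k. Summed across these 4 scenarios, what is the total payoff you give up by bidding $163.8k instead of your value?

The deviation costs you only when the competing bid falls strictly between $163.8k and $752.1k; elsewhere both bids give the same outcome.
$750.3k: truthful payoff $1.8k, deviation payoff $0k → loss $1.8k.
$635.1k: truthful payoff $117k, deviation payoff $0k → loss $117k.
$708.9k: truthful payoff $43.2k, deviation payoff $0k → loss $43.2k.
$169.4k: truthful payoff $582.7k, deviation payoff $0k → loss $582.7k.
Total loss = $1.8k + $117k + $43.2k + $582.7k = $744.7k.

$744.7k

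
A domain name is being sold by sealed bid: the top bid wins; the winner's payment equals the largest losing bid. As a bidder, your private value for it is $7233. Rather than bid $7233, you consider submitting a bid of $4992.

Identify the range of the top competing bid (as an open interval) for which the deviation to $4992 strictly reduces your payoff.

($4992, $7233)

If the competing bid is below $4992, both bids win at the same price — no difference.
If it is above $7233, both bids lose — no difference.
If it lies strictly between $4992 and $7233, bidding your value wins at a price below your value (positive payoff) while bidding $4992 loses (payoff 0).
So the deviation strictly hurts on the open interval ($4992, $7233).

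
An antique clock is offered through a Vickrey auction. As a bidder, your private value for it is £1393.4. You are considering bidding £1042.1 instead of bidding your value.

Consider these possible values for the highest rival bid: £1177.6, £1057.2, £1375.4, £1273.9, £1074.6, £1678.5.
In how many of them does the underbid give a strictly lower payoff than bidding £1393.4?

The deviation hurts exactly when the highest competing bid lies strictly between £1042.1 and £1393.4 — underbidding then forfeits a profitable win.
£1177.6: inside the interval → strictly worse (loss £215.8).
£1057.2: inside the interval → strictly worse (loss £336.2).
£1375.4: inside the interval → strictly worse (loss £18).
£1273.9: inside the interval → strictly worse (loss £119.5).
£1074.6: inside the interval → strictly worse (loss £318.8).
£1678.5: above both → same outcome either way.
Count: 5.

5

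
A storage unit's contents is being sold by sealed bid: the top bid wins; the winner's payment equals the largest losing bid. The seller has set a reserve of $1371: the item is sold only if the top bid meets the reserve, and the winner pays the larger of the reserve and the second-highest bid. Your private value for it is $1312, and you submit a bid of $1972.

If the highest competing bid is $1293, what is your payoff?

−$59

Your bid $1972 is the highest and exceeds the reserve.
Price = max(second-highest bid, reserve) = max($1293, $1371) = $1371.
Payoff = $1312 − $1371 = −$59.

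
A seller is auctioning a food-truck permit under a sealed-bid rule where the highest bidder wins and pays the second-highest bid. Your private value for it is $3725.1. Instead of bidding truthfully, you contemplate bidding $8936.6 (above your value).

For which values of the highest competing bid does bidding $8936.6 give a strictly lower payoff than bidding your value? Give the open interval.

($3725.1, $8936.6)

If the competing bid is below $3725.1, both bids win at the same price — no difference.
If it is above $8936.6, both bids lose — no difference.
If it lies strictly between $3725.1 and $8936.6, bidding your value loses (payoff 0) while bidding $8936.6 wins at a price above your value (payoff negative).
So the deviation strictly hurts on the open interval ($3725.1, $8936.6).
Truthful bidding weakly dominates here: raising your bid can only win items priced above your value, and lowering it can only forfeit items priced below.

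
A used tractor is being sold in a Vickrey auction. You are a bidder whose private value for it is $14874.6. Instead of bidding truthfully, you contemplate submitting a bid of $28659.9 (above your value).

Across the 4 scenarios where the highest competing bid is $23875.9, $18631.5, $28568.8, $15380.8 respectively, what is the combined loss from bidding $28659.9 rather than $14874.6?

$26958.6

The deviation costs you only when the competing bid falls strictly between $14874.6 and $28659.9; elsewhere both bids give the same outcome.
$23875.9: truthful payoff $0, deviation payoff −$9001.3 → loss $9001.3.
$18631.5: truthful payoff $0, deviation payoff −$3756.9 → loss $3756.9.
$28568.8: truthful payoff $0, deviation payoff −$13694.2 → loss $13694.2.
$15380.8: truthful payoff $0, deviation payoff −$506.2 → loss $506.2.
Total loss = $9001.3 + $3756.9 + $13694.2 + $506.2 = $26958.6.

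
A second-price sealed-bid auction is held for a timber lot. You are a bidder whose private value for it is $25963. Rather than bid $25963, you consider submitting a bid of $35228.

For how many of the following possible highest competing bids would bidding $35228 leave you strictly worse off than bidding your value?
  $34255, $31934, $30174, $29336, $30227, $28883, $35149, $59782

The deviation hurts exactly when the highest competing bid lies strictly between $25963 and $35228 — overbidding then wins at a price above your value.
$34255: inside the interval → strictly worse (loss $8292).
$31934: inside the interval → strictly worse (loss $5971).
$30174: inside the interval → strictly worse (loss $4211).
$29336: inside the interval → strictly worse (loss $3373).
$30227: inside the interval → strictly worse (loss $4264).
$28883: inside the interval → strictly worse (loss $2920).
$35149: inside the interval → strictly worse (loss $9186).
$59782: above both → same outcome either way.
Count: 7.

7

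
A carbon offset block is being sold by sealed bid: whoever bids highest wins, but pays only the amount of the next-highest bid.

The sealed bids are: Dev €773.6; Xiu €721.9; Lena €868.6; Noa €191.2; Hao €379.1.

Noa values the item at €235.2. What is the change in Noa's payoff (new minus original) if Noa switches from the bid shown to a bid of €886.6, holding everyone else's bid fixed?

The highest bid among the other bidders is €868.6; Noa's bid doesn't change that.
Original bid €191.2: Noa is not highest (top rival bid is €868.6); payoff €0.
Alternative bid €886.6: Noa is highest, pays the top rival bid €868.6; payoff €235.2 − €868.6 = −€633.4.
Change in payoff = −€633.4 − (€0) = −€633.4.

−€633.4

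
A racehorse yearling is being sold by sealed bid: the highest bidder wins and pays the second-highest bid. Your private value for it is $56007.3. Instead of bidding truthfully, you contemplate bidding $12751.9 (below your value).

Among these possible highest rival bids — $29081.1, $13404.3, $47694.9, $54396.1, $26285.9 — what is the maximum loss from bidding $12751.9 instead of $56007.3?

$29081.1: truthful gives $26926.2, deviation gives $0 → loss $26926.2.
$13404.3: truthful gives $42603, deviation gives $0 → loss $42603.
$47694.9: truthful gives $8312.4, deviation gives $0 → loss $8312.4.
$54396.1: truthful gives $1611.2, deviation gives $0 → loss $1611.2.
$26285.9: truthful gives $29721.4, deviation gives $0 → loss $29721.4.
Maximum loss: $42603.

$42603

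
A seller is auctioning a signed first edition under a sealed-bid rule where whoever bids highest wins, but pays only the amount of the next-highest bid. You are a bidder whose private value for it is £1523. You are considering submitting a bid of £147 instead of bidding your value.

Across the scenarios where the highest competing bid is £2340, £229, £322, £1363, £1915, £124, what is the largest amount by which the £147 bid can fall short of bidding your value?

£1294

£2340: same outcome either way → loss £0.
£229: truthful gives £1294, deviation gives £0 → loss £1294.
£322: truthful gives £1201, deviation gives £0 → loss £1201.
£1363: truthful gives £160, deviation gives £0 → loss £160.
£1915: same outcome either way → loss £0.
£124: same outcome either way → loss £0.
Maximum loss: £1294.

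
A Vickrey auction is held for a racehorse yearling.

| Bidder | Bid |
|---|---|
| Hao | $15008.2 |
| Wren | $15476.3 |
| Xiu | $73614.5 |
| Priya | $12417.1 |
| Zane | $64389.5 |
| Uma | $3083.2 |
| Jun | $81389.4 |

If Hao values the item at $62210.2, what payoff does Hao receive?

$0

Highest bid: Jun at $81389.4, so Jun wins.
Second-highest bid: Xiu at $73614.5 — that is the price the winner pays.
Hao did not win, so Hao pays nothing and receives nothing: payoff $0.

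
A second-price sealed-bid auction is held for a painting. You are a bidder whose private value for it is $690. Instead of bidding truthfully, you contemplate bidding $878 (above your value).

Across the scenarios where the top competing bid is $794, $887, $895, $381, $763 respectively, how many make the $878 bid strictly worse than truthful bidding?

2

The deviation hurts exactly when the highest competing bid lies strictly between $690 and $878 — overbidding then wins at a price above your value.
$794: inside the interval → strictly worse (loss $104).
$887: above both → same outcome either way.
$895: above both → same outcome either way.
$381: below both → same outcome either way.
$763: inside the interval → strictly worse (loss $73).
Count: 2.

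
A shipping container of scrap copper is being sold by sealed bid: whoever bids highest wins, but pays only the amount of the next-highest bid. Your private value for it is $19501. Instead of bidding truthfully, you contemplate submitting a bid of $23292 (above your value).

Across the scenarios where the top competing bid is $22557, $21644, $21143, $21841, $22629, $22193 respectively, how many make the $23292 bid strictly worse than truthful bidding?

The deviation hurts exactly when the highest competing bid lies strictly between $19501 and $23292 — overbidding then wins at a price above your value.
$22557: inside the interval → strictly worse (loss $3056).
$21644: inside the interval → strictly worse (loss $2143).
$21143: inside the interval → strictly worse (loss $1642).
$21841: inside the interval → strictly worse (loss $2340).
$22629: inside the interval → strictly worse (loss $3128).
$22193: inside the interval → strictly worse (loss $2692).
Count: 6.

6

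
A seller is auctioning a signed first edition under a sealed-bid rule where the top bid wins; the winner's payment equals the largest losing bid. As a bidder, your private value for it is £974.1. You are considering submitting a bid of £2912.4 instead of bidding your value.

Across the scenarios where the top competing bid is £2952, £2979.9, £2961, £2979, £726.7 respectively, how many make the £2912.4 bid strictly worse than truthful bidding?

The deviation hurts exactly when the highest competing bid lies strictly between £974.1 and £2912.4 — overbidding then wins at a price above your value.
£2952: above both → same outcome either way.
£2979.9: above both → same outcome either way.
£2961: above both → same outcome either way.
£2979: above both → same outcome either way.
£726.7: below both → same outcome either way.
Count: 0.

0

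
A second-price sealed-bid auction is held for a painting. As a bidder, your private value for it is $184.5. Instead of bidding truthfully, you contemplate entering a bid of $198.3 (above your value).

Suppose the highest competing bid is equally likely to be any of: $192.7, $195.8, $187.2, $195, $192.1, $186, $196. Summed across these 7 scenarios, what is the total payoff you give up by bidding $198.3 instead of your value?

The deviation costs you only when the competing bid falls strictly between $184.5 and $198.3; elsewhere both bids give the same outcome.
$192.7: truthful payoff $0, deviation payoff −$8.2 → loss $8.2.
$195.8: truthful payoff $0, deviation payoff −$11.3 → loss $11.3.
$187.2: truthful payoff $0, deviation payoff −$2.7 → loss $2.7.
$195: truthful payoff $0, deviation payoff −$10.5 → loss $10.5.
$192.1: truthful payoff $0, deviation payoff −$7.6 → loss $7.6.
$186: truthful payoff $0, deviation payoff −$1.5 → loss $1.5.
$196: truthful payoff $0, deviation payoff −$11.5 → loss $11.5.
Total loss = $8.2 + $11.3 + $2.7 + $10.5 + $7.6 + $1.5 + $11.5 = $53.3.
In a second-price auction your bid sets only whether you win, not what you pay, so bidding your true value is weakly dominant.

$53.3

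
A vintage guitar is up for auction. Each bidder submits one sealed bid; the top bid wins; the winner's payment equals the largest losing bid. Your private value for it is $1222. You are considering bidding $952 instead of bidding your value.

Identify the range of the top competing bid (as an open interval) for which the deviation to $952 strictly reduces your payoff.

($952, $1222)

If the competing bid is below $952, both bids win at the same price — no difference.
If it is above $1222, both bids lose — no difference.
If it lies strictly between $952 and $1222, bidding your value wins at a price below your value (positive payoff) while bidding $952 loses (payoff 0).
So the deviation strictly hurts on the open interval ($952, $1222).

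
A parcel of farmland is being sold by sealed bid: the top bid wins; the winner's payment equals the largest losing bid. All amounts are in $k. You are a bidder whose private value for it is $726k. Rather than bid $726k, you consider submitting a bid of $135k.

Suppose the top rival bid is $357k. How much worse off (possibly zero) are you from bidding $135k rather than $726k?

Bidding your value $726k: you win (since $726k > $357k) and pay $357k. Payoff $369k.
Bidding $135k: you lose. Payoff $0k.
The competing bid $357k lies between your shaded bid and your value, so underbidding forfeits an item you could have won at a profitable price.
Loss from deviating = $369k − ($0k) = $369k.

$369k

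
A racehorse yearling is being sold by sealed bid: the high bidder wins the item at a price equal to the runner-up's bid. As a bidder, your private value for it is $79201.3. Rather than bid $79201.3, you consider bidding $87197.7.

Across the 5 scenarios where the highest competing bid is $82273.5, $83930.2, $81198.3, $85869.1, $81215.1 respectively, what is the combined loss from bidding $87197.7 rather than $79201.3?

The deviation costs you only when the competing bid falls strictly between $79201.3 and $87197.7; elsewhere both bids give the same outcome.
$82273.5: truthful payoff $0, deviation payoff −$3072.2 → loss $3072.2.
$83930.2: truthful payoff $0, deviation payoff −$4728.9 → loss $4728.9.
$81198.3: truthful payoff $0, deviation payoff −$1997 → loss $1997.
$85869.1: truthful payoff $0, deviation payoff −$6667.8 → loss $6667.8.
$81215.1: truthful payoff $0, deviation payoff −$2013.8 → loss $2013.8.
Total loss = $3072.2 + $4728.9 + $1997 + $6667.8 + $2013.8 = $18479.7.
Because the price is fixed by the runner-up's bid, deviating from your value can only change a good outcome into a bad one — never the reverse.

$18479.7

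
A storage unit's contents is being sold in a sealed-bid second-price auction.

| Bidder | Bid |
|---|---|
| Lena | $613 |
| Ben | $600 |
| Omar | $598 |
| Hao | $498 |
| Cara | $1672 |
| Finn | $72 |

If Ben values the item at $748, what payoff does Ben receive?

Highest bid: Cara at $1672, so Cara wins.
Second-highest bid: Lena at $613 — that is the price the winner pays.
Ben did not win, so Ben pays nothing and receives nothing: payoff $0.

$0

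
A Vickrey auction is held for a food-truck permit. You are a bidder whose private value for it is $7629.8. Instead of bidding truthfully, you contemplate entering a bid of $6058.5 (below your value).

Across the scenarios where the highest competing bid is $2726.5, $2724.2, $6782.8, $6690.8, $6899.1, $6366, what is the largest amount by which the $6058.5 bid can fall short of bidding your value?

$1263.8

$2726.5: same outcome either way → loss $0.
$2724.2: same outcome either way → loss $0.
$6782.8: truthful gives $847, deviation gives $0 → loss $847.
$6690.8: truthful gives $939, deviation gives $0 → loss $939.
$6899.1: truthful gives $730.7, deviation gives $0 → loss $730.7.
$6366: truthful gives $1263.8, deviation gives $0 → loss $1263.8.
Maximum loss: $1263.8.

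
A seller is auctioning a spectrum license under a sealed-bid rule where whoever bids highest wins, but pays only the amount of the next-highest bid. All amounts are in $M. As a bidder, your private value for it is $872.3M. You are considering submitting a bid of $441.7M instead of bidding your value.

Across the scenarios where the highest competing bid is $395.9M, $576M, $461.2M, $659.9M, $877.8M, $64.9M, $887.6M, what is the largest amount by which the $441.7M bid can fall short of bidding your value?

$411.1M

$395.9M: same outcome either way → loss $0M.
$576M: truthful gives $296.3M, deviation gives $0M → loss $296.3M.
$461.2M: truthful gives $411.1M, deviation gives $0M → loss $411.1M.
$659.9M: truthful gives $212.4M, deviation gives $0M → loss $212.4M.
$877.8M: same outcome either way → loss $0M.
$64.9M: same outcome either way → loss $0M.
$887.6M: same outcome either way → loss $0M.
Maximum loss: $411.1M.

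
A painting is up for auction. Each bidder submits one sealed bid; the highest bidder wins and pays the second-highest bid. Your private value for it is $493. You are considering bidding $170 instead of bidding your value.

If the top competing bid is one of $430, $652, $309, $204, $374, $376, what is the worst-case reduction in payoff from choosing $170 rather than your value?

$289

$430: truthful gives $63, deviation gives $0 → loss $63.
$652: same outcome either way → loss $0.
$309: truthful gives $184, deviation gives $0 → loss $184.
$204: truthful gives $289, deviation gives $0 → loss $289.
$374: truthful gives $119, deviation gives $0 → loss $119.
$376: truthful gives $117, deviation gives $0 → loss $117.
Maximum loss: $289.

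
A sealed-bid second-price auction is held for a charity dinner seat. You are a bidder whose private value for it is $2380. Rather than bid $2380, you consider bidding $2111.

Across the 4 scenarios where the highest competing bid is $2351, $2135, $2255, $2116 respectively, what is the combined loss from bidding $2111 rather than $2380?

$663

The deviation costs you only when the competing bid falls strictly between $2111 and $2380; elsewhere both bids give the same outcome.
$2351: truthful payoff $29, deviation payoff $0 → loss $29.
$2135: truthful payoff $245, deviation payoff $0 → loss $245.
$2255: truthful payoff $125, deviation payoff $0 → loss $125.
$2116: truthful payoff $264, deviation payoff $0 → loss $264.
Total loss = $29 + $245 + $125 + $264 = $663.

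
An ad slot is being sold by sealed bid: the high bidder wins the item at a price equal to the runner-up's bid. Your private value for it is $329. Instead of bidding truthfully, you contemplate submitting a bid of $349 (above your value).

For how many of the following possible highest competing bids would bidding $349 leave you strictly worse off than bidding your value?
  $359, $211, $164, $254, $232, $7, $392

0

The deviation hurts exactly when the highest competing bid lies strictly between $329 and $349 — overbidding then wins at a price above your value.
$359: above both → same outcome either way.
$211: below both → same outcome either way.
$164: below both → same outcome either way.
$254: below both → same outcome either way.
$232: below both → same outcome either way.
$7: below both → same outcome either way.
$392: above both → same outcome either way.
Count: 0.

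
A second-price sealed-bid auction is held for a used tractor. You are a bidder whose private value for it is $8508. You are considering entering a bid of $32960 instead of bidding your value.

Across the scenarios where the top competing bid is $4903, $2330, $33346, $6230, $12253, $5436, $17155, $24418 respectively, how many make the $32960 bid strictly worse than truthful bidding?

The deviation hurts exactly when the highest competing bid lies strictly between $8508 and $32960 — overbidding then wins at a price above your value.
$4903: below both → same outcome either way.
$2330: below both → same outcome either way.
$33346: above both → same outcome either way.
$6230: below both → same outcome either way.
$12253: inside the interval → strictly worse (loss $3745).
$5436: below both → same outcome either way.
$17155: inside the interval → strictly worse (loss $8647).
$24418: inside the interval → strictly worse (loss $15910).
Count: 3.

3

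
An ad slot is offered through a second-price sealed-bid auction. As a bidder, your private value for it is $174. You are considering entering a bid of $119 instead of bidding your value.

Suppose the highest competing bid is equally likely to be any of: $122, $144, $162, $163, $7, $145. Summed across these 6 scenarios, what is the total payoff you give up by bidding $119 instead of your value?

The deviation costs you only when the competing bid falls strictly between $119 and $174; elsewhere both bids give the same outcome.
$122: truthful payoff $52, deviation payoff $0 → loss $52.
$144: truthful payoff $30, deviation payoff $0 → loss $30.
$162: truthful payoff $12, deviation payoff $0 → loss $12.
$163: truthful payoff $11, deviation payoff $0 → loss $11.
$7: outcomes coincide → loss $0.
$145: truthful payoff $29, deviation payoff $0 → loss $29.
Total loss = $52 + $30 + $12 + $11 + $29 = $134.

$134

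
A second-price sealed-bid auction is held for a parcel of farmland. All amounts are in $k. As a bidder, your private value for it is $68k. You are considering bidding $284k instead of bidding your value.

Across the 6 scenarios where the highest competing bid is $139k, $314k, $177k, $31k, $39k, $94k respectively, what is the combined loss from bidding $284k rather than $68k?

The deviation costs you only when the competing bid falls strictly between $68k and $284k; elsewhere both bids give the same outcome.
$139k: truthful payoff $0k, deviation payoff −$71k → loss $71k.
$314k: outcomes coincide → loss $0k.
$177k: truthful payoff $0k, deviation payoff −$109k → loss $109k.
$31k: outcomes coincide → loss $0k.
$39k: outcomes coincide → loss $0k.
$94k: truthful payoff $0k, deviation payoff −$26k → loss $26k.
Total loss = $71k + $109k + $26k = $206k.
Because the price is fixed by the runner-up's bid, deviating from your value can only change a good outcome into a bad one — never the reverse.

$206k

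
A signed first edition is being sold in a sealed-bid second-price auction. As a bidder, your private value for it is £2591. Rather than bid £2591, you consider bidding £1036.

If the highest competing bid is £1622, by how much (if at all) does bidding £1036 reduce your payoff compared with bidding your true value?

£969

Bidding your value £2591: you win (since £2591 > £1622) and pay £1622. Payoff £969.
Bidding £1036: you lose. Payoff £0.
The competing bid £1622 lies between your shaded bid and your value, so underbidding forfeits an item you could have won at a profitable price.
Loss from deviating = £969 − (£0) = £969.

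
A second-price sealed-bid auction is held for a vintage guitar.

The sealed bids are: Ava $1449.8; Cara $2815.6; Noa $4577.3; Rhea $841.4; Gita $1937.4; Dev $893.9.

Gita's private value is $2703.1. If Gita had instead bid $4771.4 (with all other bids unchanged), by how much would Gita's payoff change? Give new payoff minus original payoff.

The highest bid among the other bidders is $4577.3; Gita's bid doesn't change that.
Original bid $1937.4: Gita is not highest (top rival bid is $4577.3); payoff $0.
Alternative bid $4771.4: Gita is highest, pays the top rival bid $4577.3; payoff $2703.1 − $4577.3 = −$1874.2.
Change in payoff = −$1874.2 − ($0) = −$1874.2.

−$1874.2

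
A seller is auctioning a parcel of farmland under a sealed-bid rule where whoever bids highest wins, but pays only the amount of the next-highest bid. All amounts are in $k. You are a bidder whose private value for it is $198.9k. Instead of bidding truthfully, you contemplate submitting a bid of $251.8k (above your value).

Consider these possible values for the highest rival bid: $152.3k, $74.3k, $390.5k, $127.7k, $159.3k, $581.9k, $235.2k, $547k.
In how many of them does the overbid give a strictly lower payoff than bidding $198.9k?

1

The deviation hurts exactly when the highest competing bid lies strictly between $198.9k and $251.8k — overbidding then wins at a price above your value.
$152.3k: below both → same outcome either way.
$74.3k: below both → same outcome either way.
$390.5k: above both → same outcome either way.
$127.7k: below both → same outcome either way.
$159.3k: below both → same outcome either way.
$581.9k: above both → same outcome either way.
$235.2k: inside the interval → strictly worse (loss $36.3k).
$547k: above both → same outcome either way.
Count: 1.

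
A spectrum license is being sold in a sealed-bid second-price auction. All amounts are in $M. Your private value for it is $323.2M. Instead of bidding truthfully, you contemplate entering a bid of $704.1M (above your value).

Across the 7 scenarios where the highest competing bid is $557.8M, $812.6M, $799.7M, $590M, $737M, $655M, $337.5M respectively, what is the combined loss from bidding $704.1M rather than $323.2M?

$847.5M

The deviation costs you only when the competing bid falls strictly between $323.2M and $704.1M; elsewhere both bids give the same outcome.
$557.8M: truthful payoff $0M, deviation payoff −$234.6M → loss $234.6M.
$812.6M: outcomes coincide → loss $0M.
$799.7M: outcomes coincide → loss $0M.
$590M: truthful payoff $0M, deviation payoff −$266.8M → loss $266.8M.
$737M: outcomes coincide → loss $0M.
$655M: truthful payoff $0M, deviation payoff −$331.8M → loss $331.8M.
$337.5M: truthful payoff $0M, deviation payoff −$14.3M → loss $14.3M.
Total loss = $234.6M + $266.8M + $331.8M + $14.3M = $847.5M.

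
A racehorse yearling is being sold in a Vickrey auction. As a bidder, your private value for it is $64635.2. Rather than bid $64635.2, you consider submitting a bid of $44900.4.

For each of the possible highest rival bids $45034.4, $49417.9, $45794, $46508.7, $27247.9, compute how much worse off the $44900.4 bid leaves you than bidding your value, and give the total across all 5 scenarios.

The deviation costs you only when the competing bid falls strictly between $44900.4 and $64635.2; elsewhere both bids give the same outcome.
$45034.4: truthful payoff $19600.8, deviation payoff $0 → loss $19600.8.
$49417.9: truthful payoff $15217.3, deviation payoff $0 → loss $15217.3.
$45794: truthful payoff $18841.2, deviation payoff $0 → loss $18841.2.
$46508.7: truthful payoff $18126.5, deviation payoff $0 → loss $18126.5.
$27247.9: outcomes coincide → loss $0.
Total loss = $19600.8 + $15217.3 + $18841.2 + $18126.5 = $71785.8.

$71785.8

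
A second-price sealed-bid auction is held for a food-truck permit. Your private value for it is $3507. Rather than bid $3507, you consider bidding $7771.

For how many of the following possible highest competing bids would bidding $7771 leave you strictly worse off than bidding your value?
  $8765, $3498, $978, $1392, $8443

The deviation hurts exactly when the highest competing bid lies strictly between $3507 and $7771 — overbidding then wins at a price above your value.
$8765: above both → same outcome either way.
$3498: below both → same outcome either way.
$978: below both → same outcome either way.
$1392: below both → same outcome either way.
$8443: above both → same outcome either way.
Count: 0.

0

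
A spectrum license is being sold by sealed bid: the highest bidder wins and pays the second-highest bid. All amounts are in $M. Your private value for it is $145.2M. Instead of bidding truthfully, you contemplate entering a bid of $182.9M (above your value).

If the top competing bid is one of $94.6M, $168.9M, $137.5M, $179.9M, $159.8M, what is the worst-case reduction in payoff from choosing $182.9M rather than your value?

$34.7M

$94.6M: same outcome either way → loss $0M.
$168.9M: truthful gives $0M, deviation gives −$23.7M → loss $23.7M.
$137.5M: same outcome either way → loss $0M.
$179.9M: truthful gives $0M, deviation gives −$34.7M → loss $34.7M.
$159.8M: truthful gives $0M, deviation gives −$14.6M → loss $14.6M.
Maximum loss: $34.7M.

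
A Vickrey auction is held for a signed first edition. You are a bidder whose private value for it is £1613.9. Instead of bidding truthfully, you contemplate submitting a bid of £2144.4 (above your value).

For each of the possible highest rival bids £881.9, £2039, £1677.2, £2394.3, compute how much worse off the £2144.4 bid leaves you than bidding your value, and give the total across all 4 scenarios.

£488.4

The deviation costs you only when the competing bid falls strictly between £1613.9 and £2144.4; elsewhere both bids give the same outcome.
£881.9: outcomes coincide → loss £0.
£2039: truthful payoff £0, deviation payoff −£425.1 → loss £425.1.
£1677.2: truthful payoff £0, deviation payoff −£63.3 → loss £63.3.
£2394.3: outcomes coincide → loss £0.
Total loss = £425.1 + £63.3 = £488.4.
Because the price is fixed by the runner-up's bid, deviating from your value can only change a good outcome into a bad one — never the reverse.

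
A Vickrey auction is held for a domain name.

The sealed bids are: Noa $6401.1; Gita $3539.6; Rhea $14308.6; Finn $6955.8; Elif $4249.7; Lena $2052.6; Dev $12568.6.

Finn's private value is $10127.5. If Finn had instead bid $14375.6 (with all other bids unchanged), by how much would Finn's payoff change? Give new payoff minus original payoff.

−$4181.1

The highest bid among the other bidders is $14308.6; Finn's bid doesn't change that.
Original bid $6955.8: Finn is not highest (top rival bid is $14308.6); payoff $0.
Alternative bid $14375.6: Finn is highest, pays the top rival bid $14308.6; payoff $10127.5 − $14308.6 = −$4181.1.
Change in payoff = −$4181.1 − ($0) = −$4181.1.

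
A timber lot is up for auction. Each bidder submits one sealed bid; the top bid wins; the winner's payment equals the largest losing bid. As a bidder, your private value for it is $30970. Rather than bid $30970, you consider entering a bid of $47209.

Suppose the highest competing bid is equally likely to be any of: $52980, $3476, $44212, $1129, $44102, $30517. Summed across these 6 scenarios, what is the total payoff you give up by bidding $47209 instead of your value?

The deviation costs you only when the competing bid falls strictly between $30970 and $47209; elsewhere both bids give the same outcome.
$52980: outcomes coincide → loss $0.
$3476: outcomes coincide → loss $0.
$44212: truthful payoff $0, deviation payoff −$13242 → loss $13242.
$1129: outcomes coincide → loss $0.
$44102: truthful payoff $0, deviation payoff −$13132 → loss $13132.
$30517: outcomes coincide → loss $0.
Total loss = $13242 + $13132 = $26374.
Truthful bidding weakly dominates here: raising your bid can only win items priced above your value, and lowering it can only forfeit items priced below.

$26374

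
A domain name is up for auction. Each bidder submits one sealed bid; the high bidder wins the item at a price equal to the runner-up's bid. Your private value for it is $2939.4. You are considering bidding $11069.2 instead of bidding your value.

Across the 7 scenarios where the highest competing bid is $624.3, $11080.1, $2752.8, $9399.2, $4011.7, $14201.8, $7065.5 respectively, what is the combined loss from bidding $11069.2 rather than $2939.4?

The deviation costs you only when the competing bid falls strictly between $2939.4 and $11069.2; elsewhere both bids give the same outcome.
$624.3: outcomes coincide → loss $0.
$11080.1: outcomes coincide → loss $0.
$2752.8: outcomes coincide → loss $0.
$9399.2: truthful payoff $0, deviation payoff −$6459.8 → loss $6459.8.
$4011.7: truthful payoff $0, deviation payoff −$1072.3 → loss $1072.3.
$14201.8: outcomes coincide → loss $0.
$7065.5: truthful payoff $0, deviation payoff −$4126.1 → loss $4126.1.
Total loss = $6459.8 + $1072.3 + $4126.1 = $11658.2.

$11658.2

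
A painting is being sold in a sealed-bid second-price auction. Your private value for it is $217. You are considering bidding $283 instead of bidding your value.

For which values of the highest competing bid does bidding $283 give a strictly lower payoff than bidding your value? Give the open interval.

($217, $283)

If the competing bid is below $217, both bids win at the same price — no difference.
If it is above $283, both bids lose — no difference.
If it lies strictly between $217 and $283, bidding your value loses (payoff 0) while bidding $283 wins at a price above your value (payoff negative).
So the deviation strictly hurts on the open interval ($217, $283).
Because the price is fixed by the runner-up's bid, deviating from your value can only change a good outcome into a bad one — never the reverse.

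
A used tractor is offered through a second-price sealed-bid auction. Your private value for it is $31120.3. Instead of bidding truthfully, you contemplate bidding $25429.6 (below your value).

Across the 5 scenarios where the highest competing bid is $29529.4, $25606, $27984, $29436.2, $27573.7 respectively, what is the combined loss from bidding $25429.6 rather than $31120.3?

$15472.2

The deviation costs you only when the competing bid falls strictly between $25429.6 and $31120.3; elsewhere both bids give the same outcome.
$29529.4: truthful payoff $1590.9, deviation payoff $0 → loss $1590.9.
$25606: truthful payoff $5514.3, deviation payoff $0 → loss $5514.3.
$27984: truthful payoff $3136.3, deviation payoff $0 → loss $3136.3.
$29436.2: truthful payoff $1684.1, deviation payoff $0 → loss $1684.1.
$27573.7: truthful payoff $3546.6, deviation payoff $0 → loss $3546.6.
Total loss = $1590.9 + $5514.3 + $3136.3 + $1684.1 + $3546.6 = $15472.2.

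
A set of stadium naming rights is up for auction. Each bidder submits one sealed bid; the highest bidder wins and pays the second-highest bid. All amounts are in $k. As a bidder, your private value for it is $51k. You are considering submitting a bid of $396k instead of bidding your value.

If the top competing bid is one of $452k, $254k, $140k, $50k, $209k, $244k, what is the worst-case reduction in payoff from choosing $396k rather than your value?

$203k

$452k: same outcome either way → loss $0k.
$254k: truthful gives $0k, deviation gives −$203k → loss $203k.
$140k: truthful gives $0k, deviation gives −$89k → loss $89k.
$50k: same outcome either way → loss $0k.
$209k: truthful gives $0k, deviation gives −$158k → loss $158k.
$244k: truthful gives $0k, deviation gives −$193k → loss $193k.
Maximum loss: $203k.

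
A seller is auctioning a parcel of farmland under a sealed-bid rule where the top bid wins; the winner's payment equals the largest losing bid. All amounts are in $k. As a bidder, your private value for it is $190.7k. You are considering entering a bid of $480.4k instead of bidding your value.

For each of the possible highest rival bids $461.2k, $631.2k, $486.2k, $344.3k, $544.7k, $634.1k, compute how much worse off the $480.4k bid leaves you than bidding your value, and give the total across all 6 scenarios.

The deviation costs you only when the competing bid falls strictly between $190.7k and $480.4k; elsewhere both bids give the same outcome.
$461.2k: truthful payoff $0k, deviation payoff −$270.5k → loss $270.5k.
$631.2k: outcomes coincide → loss $0k.
$486.2k: outcomes coincide → loss $0k.
$344.3k: truthful payoff $0k, deviation payoff −$153.6k → loss $153.6k.
$544.7k: outcomes coincide → loss $0k.
$634.1k: outcomes coincide → loss $0k.
Total loss = $270.5k + $153.6k = $424.1k.
Because the price is fixed by the runner-up's bid, deviating from your value can only change a good outcome into a bad one — never the reverse.

$424.1k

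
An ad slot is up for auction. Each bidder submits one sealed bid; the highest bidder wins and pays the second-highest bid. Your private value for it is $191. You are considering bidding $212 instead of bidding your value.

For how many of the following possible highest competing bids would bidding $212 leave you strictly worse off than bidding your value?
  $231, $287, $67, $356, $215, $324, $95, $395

The deviation hurts exactly when the highest competing bid lies strictly between $191 and $212 — overbidding then wins at a price above your value.
$231: above both → same outcome either way.
$287: above both → same outcome either way.
$67: below both → same outcome either way.
$356: above both → same outcome either way.
$215: above both → same outcome either way.
$324: above both → same outcome either way.
$95: below both → same outcome either way.
$395: above both → same outcome either way.
Count: 0.

0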